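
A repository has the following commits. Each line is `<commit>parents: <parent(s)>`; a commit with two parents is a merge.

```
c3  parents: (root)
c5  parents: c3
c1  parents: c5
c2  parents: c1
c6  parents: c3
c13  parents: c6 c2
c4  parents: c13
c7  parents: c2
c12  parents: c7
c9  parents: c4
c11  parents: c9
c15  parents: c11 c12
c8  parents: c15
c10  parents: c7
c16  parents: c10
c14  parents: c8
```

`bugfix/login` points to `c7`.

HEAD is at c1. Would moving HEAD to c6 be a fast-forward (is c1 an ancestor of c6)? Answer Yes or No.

A fast-forward from c1 to c6 is possible iff c1 is an ancestor of c6.
Ancestors of c6: {c3, c6}.
c1 is not among them, so fast-forward is not possible.

No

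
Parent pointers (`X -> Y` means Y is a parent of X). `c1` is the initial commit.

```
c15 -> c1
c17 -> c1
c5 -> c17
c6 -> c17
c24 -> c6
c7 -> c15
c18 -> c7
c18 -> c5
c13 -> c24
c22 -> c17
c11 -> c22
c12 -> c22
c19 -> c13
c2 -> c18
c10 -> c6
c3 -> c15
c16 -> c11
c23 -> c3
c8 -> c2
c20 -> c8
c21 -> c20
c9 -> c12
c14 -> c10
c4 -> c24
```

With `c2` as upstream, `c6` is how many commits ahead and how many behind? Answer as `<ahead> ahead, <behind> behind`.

Reachable from c6: {c1, c17, c6}.
Reachable from c2: {c1, c15, c17, c18, c2, c5, c7}.
Only in c6's history (ahead): {c6} — 1.
Only in c2's history (behind): {c15, c18, c2, c5, c7} — 5.

1 ahead, 5 behind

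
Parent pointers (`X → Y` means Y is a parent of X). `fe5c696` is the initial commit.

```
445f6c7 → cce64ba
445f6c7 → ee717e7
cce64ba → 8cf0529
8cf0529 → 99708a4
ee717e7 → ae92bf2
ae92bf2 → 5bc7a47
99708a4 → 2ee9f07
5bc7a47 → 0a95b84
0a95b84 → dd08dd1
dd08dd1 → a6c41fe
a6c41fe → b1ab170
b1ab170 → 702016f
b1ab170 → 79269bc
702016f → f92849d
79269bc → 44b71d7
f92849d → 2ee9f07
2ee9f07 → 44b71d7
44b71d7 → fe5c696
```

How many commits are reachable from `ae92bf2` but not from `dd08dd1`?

Reachable from ae92bf2: {0a95b84, 2ee9f07, 44b71d7, 5bc7a47, 702016f, 79269bc, a6c41fe, ae92bf2, b1ab170, dd08dd1, f92849d, fe5c696}.
Reachable from dd08dd1: {2ee9f07, 44b71d7, 702016f, 79269bc, a6c41fe, b1ab170, dd08dd1, f92849d, fe5c696}.
In ae92bf2's history but not dd08dd1's: {0a95b84, 5bc7a47, ae92bf2} — 3 commits.

3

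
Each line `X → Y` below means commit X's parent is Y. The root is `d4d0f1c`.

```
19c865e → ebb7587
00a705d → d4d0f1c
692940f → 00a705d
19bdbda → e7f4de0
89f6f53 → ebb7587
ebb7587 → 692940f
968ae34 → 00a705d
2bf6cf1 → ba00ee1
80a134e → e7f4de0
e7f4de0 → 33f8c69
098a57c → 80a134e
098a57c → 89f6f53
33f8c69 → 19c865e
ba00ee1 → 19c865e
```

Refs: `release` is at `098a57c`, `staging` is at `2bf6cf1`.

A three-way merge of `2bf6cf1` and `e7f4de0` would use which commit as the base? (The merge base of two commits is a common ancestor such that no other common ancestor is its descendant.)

19c865e

Ancestors of 2bf6cf1: {00a705d, 19c865e, 2bf6cf1, 692940f, ba00ee1, d4d0f1c, ebb7587}.
Ancestors of e7f4de0: {00a705d, 19c865e, 33f8c69, 692940f, d4d0f1c, e7f4de0, ebb7587}.
Common ancestors: {00a705d, 19c865e, 692940f, d4d0f1c, ebb7587}.
Among these, 19c865e is not an ancestor of any other common ancestor — it is the merge base.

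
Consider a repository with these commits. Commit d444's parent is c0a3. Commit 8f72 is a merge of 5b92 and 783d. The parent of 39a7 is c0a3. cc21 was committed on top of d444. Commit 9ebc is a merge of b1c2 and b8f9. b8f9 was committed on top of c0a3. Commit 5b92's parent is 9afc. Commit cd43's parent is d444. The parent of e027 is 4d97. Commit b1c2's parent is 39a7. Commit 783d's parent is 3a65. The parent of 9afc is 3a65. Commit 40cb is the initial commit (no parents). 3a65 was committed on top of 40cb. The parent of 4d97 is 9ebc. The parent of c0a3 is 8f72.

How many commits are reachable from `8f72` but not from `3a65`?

4

Reachable from 8f72: {3a65, 40cb, 5b92, 783d, 8f72, 9afc}.
Reachable from 3a65: {3a65, 40cb}.
In 8f72's history but not 3a65's: {5b92, 783d, 8f72, 9afc} — 4 commits.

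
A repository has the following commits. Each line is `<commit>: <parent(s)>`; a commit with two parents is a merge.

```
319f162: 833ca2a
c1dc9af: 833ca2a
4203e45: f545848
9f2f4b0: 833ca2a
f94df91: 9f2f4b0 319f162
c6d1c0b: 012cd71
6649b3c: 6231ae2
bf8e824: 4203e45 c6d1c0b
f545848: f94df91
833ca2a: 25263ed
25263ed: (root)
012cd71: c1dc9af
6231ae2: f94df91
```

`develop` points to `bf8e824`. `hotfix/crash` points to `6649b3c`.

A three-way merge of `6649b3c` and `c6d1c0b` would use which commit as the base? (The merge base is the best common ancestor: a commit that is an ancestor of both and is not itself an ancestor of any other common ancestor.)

Ancestors of 6649b3c: {25263ed, 319f162, 6231ae2, 6649b3c, 833ca2a, 9f2f4b0, f94df91}.
Ancestors of c6d1c0b: {012cd71, 25263ed, 833ca2a, c1dc9af, c6d1c0b}.
Common ancestors: {25263ed, 833ca2a}.
Among these, 833ca2a is not an ancestor of any other common ancestor — it is the merge base.

833ca2a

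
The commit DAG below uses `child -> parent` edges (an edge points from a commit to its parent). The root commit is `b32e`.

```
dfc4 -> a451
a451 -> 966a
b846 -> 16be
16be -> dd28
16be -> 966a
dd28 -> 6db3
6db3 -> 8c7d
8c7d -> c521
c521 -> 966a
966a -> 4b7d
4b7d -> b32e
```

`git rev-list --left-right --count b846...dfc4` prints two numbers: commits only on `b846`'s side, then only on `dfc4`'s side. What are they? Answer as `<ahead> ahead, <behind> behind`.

6 ahead, 2 behind

Reachable from b846: {16be, 4b7d, 6db3, 8c7d, 966a, b32e, b846, c521, dd28}.
Reachable from dfc4: {4b7d, 966a, a451, b32e, dfc4}.
Only in b846's history (ahead): {16be, 6db3, 8c7d, b846, c521, dd28} — 6.
Only in dfc4's history (behind): {a451, dfc4} — 2.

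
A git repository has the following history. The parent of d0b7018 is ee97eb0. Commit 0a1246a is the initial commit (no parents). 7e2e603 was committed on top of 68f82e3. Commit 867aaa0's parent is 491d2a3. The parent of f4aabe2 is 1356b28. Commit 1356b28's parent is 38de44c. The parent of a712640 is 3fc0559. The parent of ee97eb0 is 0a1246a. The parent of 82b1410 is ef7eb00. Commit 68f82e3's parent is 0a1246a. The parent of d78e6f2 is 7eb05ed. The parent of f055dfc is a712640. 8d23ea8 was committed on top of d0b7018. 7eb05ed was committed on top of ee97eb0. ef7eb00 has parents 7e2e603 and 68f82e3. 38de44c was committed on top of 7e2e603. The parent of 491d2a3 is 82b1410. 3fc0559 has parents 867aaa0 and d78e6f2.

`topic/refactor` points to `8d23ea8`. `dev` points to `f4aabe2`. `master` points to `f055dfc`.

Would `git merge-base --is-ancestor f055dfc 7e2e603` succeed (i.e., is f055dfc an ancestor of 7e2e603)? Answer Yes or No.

No

Ancestors of 7e2e603: {0a1246a, 68f82e3, 7e2e603}.
f055dfc is not in that set, so it is not an ancestor of 7e2e603.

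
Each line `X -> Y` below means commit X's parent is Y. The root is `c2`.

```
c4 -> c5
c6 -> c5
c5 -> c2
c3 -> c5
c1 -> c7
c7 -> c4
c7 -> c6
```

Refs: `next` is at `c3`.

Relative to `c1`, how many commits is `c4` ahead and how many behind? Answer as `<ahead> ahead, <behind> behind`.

0 ahead, 3 behind

Reachable from c4: {c2, c4, c5}.
Reachable from c1: {c1, c2, c4, c5, c6, c7}.
Only in c4's history (ahead): {} — 0.
Only in c1's history (behind): {c1, c6, c7} — 3.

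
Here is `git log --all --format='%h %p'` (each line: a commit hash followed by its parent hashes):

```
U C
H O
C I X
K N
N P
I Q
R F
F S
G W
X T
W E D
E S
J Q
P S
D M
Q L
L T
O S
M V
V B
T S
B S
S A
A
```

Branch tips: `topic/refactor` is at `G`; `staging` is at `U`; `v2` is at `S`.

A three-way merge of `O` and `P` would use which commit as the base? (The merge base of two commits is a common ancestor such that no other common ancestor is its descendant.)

Ancestors of O: {A, O, S}.
Ancestors of P: {A, P, S}.
Common ancestors: {A, S}.
Among these, S is not an ancestor of any other common ancestor — it is the merge base.

S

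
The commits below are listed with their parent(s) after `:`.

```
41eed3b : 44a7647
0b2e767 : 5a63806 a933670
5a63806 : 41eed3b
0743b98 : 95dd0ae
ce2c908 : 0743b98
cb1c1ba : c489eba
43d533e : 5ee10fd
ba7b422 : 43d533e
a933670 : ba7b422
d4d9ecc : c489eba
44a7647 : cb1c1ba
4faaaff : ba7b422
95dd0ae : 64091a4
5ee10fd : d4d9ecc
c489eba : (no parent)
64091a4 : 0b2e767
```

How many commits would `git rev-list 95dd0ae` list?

Walking parent pointers from 95dd0ae: reachable set = {0b2e767, 41eed3b, 43d533e, 44a7647, 5a63806, 5ee10fd, 64091a4, 95dd0ae, a933670, ba7b422, c489eba, cb1c1ba, d4d9ecc}.
That is 13 commits.

13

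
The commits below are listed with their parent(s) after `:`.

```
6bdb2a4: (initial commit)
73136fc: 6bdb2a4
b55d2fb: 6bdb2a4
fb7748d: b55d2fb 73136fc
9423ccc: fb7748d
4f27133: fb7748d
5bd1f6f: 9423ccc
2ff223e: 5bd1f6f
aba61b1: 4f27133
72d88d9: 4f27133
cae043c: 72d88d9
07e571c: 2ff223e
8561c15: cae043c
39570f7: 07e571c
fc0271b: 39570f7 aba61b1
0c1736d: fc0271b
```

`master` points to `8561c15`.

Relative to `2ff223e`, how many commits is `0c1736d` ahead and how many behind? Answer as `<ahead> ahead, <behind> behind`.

Reachable from 0c1736d: {07e571c, 0c1736d, 2ff223e, 39570f7, 4f27133, 5bd1f6f, 6bdb2a4, 73136fc, 9423ccc, aba61b1, b55d2fb, fb7748d, fc0271b}.
Reachable from 2ff223e: {2ff223e, 5bd1f6f, 6bdb2a4, 73136fc, 9423ccc, b55d2fb, fb7748d}.
Only in 0c1736d's history (ahead): {07e571c, 0c1736d, 39570f7, 4f27133, aba61b1, fc0271b} — 6.
Only in 2ff223e's history (behind): {} — 0.

6 ahead, 0 behind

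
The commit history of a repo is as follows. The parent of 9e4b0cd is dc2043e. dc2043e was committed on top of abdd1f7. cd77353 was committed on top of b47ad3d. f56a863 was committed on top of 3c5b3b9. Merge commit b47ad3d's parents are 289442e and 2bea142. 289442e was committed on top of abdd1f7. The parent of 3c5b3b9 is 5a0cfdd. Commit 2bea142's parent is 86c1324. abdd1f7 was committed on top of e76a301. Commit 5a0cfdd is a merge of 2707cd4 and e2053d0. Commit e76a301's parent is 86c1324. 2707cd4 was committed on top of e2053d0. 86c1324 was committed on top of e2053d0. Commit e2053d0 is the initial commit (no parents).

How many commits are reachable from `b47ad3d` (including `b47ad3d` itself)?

7

Walking parent pointers from b47ad3d: reachable set = {289442e, 2bea142, 86c1324, abdd1f7, b47ad3d, e2053d0, e76a301}.
That is 7 commits.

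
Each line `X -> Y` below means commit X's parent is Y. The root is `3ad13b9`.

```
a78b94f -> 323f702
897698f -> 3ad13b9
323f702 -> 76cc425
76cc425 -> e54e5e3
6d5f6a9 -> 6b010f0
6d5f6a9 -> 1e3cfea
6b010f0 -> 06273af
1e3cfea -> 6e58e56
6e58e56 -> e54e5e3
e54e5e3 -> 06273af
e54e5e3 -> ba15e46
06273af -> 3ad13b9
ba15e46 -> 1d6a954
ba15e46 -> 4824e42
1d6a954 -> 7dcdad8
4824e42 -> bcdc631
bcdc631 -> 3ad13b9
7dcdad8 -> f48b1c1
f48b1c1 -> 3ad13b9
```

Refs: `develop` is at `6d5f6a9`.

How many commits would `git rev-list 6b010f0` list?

Walking parent pointers from 6b010f0: reachable set = {06273af, 3ad13b9, 6b010f0}.
That is 3 commits.

3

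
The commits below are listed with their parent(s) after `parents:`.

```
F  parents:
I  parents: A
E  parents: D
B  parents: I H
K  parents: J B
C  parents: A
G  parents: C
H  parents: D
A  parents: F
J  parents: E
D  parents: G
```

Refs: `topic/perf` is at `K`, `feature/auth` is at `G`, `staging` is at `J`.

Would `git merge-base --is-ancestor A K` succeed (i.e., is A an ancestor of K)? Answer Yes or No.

Ancestors of K (commits reachable by following parents): {A, B, C, D, E, F, G, H, I, J, K}.
A is in that set, so it is an ancestor of K.

Yes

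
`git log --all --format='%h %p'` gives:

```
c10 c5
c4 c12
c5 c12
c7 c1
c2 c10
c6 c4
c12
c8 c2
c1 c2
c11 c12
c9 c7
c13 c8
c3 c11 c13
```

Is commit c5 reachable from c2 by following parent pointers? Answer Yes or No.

Yes

Ancestors of c2 (commits reachable by following parents): {c10, c12, c2, c5}.
c5 is in that set, so it is an ancestor of c2.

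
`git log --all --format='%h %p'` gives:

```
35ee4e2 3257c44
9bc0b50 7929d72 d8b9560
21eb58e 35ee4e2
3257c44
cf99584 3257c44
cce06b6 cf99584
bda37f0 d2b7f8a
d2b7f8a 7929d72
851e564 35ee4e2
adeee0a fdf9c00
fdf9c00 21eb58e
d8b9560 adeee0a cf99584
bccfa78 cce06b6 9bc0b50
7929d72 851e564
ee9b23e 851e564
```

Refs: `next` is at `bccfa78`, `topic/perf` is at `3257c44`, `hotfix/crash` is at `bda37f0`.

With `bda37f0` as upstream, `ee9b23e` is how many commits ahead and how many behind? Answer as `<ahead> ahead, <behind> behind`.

1 ahead, 3 behind

Reachable from ee9b23e: {3257c44, 35ee4e2, 851e564, ee9b23e}.
Reachable from bda37f0: {3257c44, 35ee4e2, 7929d72, 851e564, bda37f0, d2b7f8a}.
Only in ee9b23e's history (ahead): {ee9b23e} — 1.
Only in bda37f0's history (behind): {7929d72, bda37f0, d2b7f8a} — 3.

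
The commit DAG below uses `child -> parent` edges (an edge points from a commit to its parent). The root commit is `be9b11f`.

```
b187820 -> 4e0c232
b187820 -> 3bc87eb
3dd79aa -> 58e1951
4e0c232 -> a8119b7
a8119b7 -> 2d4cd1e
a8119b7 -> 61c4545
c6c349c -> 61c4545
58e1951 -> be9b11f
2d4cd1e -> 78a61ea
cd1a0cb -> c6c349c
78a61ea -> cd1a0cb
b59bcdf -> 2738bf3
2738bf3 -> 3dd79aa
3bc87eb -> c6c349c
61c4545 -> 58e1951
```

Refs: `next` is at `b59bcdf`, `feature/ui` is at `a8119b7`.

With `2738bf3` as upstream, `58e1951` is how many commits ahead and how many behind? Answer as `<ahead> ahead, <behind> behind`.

Reachable from 58e1951: {58e1951, be9b11f}.
Reachable from 2738bf3: {2738bf3, 3dd79aa, 58e1951, be9b11f}.
Only in 58e1951's history (ahead): {} — 0.
Only in 2738bf3's history (behind): {2738bf3, 3dd79aa} — 2.

0 ahead, 2 behind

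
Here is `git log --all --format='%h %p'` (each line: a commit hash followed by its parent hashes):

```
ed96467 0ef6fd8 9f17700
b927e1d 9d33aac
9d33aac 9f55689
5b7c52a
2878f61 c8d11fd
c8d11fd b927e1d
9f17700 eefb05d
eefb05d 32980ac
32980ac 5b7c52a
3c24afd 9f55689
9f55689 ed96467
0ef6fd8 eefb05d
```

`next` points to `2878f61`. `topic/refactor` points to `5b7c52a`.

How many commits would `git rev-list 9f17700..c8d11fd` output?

6

Reachable from c8d11fd: {0ef6fd8, 32980ac, 5b7c52a, 9d33aac, 9f17700, 9f55689, b927e1d, c8d11fd, ed96467, eefb05d}.
Reachable from 9f17700: {32980ac, 5b7c52a, 9f17700, eefb05d}.
In c8d11fd's history but not 9f17700's: {0ef6fd8, 9d33aac, 9f55689, b927e1d, c8d11fd, ed96467} — 6 commits.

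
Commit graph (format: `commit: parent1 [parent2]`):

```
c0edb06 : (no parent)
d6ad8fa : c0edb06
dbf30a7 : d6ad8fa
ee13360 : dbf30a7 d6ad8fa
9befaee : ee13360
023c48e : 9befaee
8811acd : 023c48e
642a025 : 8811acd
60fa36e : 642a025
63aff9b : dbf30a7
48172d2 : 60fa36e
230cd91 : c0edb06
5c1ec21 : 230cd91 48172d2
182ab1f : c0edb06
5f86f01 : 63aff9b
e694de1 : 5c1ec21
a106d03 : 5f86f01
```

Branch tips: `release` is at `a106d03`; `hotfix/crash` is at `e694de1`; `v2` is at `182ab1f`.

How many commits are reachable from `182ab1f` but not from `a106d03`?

Reachable from 182ab1f: {182ab1f, c0edb06}.
Reachable from a106d03: {5f86f01, 63aff9b, a106d03, c0edb06, d6ad8fa, dbf30a7}.
In 182ab1f's history but not a106d03's: {182ab1f} — 1 commit.

1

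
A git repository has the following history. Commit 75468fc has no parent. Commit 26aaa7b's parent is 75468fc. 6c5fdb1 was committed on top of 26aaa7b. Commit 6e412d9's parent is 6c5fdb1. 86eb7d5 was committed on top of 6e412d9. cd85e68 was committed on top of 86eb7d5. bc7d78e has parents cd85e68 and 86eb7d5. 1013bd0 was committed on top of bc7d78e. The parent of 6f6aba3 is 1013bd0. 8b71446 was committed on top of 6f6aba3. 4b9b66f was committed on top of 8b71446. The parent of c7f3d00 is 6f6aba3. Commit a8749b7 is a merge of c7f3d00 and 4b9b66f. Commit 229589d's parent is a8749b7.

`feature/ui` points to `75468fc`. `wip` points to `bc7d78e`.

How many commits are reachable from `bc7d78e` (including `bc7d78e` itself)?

Walking parent pointers from bc7d78e: reachable set = {26aaa7b, 6c5fdb1, 6e412d9, 75468fc, 86eb7d5, bc7d78e, cd85e68}.
That is 7 commits.

7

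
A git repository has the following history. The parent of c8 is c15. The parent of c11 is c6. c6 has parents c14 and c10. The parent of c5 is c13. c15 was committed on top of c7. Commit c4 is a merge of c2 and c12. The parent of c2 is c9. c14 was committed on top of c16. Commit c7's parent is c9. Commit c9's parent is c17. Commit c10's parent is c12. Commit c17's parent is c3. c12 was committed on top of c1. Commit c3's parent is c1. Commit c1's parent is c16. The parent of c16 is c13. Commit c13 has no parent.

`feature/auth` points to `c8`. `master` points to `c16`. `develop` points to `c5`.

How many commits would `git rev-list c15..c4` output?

3

Reachable from c4: {c1, c12, c13, c16, c17, c2, c3, c4, c9}.
Reachable from c15: {c1, c13, c15, c16, c17, c3, c7, c9}.
In c4's history but not c15's: {c12, c2, c4} — 3 commits.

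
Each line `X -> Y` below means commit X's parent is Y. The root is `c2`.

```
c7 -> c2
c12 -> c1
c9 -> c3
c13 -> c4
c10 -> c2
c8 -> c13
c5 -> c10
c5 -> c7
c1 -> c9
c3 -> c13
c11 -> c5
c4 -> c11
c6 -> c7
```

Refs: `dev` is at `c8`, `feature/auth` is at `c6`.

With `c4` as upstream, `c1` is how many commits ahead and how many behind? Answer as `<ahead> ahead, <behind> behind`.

Reachable from c1: {c1, c10, c11, c13, c2, c3, c4, c5, c7, c9}.
Reachable from c4: {c10, c11, c2, c4, c5, c7}.
Only in c1's history (ahead): {c1, c13, c3, c9} — 4.
Only in c4's history (behind): {} — 0.

4 ahead, 0 behind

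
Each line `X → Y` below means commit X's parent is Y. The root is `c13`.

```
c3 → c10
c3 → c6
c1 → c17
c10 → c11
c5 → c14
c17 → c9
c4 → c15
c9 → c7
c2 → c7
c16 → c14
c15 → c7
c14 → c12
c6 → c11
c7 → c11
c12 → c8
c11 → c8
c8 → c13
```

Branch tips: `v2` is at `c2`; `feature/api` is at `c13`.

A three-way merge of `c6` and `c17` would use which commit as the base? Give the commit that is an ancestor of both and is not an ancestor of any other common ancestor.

c11

Ancestors of c6: {c11, c13, c6, c8}.
Ancestors of c17: {c11, c13, c17, c7, c8, c9}.
Common ancestors: {c11, c13, c8}.
Among these, c11 is not an ancestor of any other common ancestor — it is the merge base.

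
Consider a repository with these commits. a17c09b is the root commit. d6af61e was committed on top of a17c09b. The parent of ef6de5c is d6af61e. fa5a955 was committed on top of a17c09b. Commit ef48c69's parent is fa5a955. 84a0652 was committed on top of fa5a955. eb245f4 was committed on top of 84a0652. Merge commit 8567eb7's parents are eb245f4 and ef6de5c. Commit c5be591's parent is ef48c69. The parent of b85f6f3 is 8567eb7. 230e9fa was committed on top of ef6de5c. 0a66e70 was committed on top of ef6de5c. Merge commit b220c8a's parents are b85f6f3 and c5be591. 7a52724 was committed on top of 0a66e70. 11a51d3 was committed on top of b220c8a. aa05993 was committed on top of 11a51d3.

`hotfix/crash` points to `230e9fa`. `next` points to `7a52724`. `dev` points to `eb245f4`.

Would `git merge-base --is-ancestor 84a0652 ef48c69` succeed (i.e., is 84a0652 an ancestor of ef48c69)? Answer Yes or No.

No

Ancestors of ef48c69: {a17c09b, ef48c69, fa5a955}.
84a0652 is not in that set, so it is not an ancestor of ef48c69.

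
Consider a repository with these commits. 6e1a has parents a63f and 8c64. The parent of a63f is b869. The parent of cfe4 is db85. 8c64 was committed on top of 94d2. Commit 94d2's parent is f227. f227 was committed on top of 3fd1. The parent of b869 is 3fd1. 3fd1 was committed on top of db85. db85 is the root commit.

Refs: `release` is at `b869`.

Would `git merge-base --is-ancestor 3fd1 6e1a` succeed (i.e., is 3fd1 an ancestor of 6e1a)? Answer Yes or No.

Ancestors of 6e1a (commits reachable by following parents): {3fd1, 6e1a, 8c64, 94d2, a63f, b869, db85, f227}.
3fd1 is in that set, so it is an ancestor of 6e1a.

Yes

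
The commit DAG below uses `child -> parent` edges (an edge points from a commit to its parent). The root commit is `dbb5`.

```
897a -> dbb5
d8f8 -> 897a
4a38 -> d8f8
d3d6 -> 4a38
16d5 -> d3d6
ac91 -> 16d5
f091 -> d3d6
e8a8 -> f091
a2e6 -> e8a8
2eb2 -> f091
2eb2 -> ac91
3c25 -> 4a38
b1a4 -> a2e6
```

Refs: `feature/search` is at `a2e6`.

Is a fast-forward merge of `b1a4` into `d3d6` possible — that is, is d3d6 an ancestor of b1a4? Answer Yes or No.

Yes

A fast-forward from d3d6 to b1a4 is possible iff d3d6 is an ancestor of b1a4.
Ancestors of b1a4: {4a38, 897a, a2e6, b1a4, d3d6, d8f8, dbb5, e8a8, f091}.
d3d6 is among them, so fast-forward is possible.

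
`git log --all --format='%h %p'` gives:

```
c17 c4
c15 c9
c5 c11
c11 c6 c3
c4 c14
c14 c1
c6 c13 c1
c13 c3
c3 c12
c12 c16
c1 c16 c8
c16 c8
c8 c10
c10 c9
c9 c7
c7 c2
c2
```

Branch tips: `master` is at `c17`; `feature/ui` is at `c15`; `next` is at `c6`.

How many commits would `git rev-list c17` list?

10

Walking parent pointers from c17: reachable set = {c1, c10, c14, c16, c17, c2, c4, c7, c8, c9}.
That is 10 commits.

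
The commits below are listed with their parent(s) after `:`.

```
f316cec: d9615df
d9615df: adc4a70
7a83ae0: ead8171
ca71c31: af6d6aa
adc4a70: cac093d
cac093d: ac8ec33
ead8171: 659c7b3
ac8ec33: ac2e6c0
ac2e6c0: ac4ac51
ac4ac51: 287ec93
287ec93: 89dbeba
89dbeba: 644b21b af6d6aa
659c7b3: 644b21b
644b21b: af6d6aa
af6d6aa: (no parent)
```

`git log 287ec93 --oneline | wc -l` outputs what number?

4

Walking parent pointers from 287ec93: reachable set = {287ec93, 644b21b, 89dbeba, af6d6aa}.
That is 4 commits.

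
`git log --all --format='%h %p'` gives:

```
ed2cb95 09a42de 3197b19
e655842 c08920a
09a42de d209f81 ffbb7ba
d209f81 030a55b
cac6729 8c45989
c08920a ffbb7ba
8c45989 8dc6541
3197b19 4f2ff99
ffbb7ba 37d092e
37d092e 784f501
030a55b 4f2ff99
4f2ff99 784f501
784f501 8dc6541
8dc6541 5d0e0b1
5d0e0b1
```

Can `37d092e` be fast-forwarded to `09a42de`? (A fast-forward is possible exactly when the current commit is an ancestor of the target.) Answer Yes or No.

A fast-forward from 37d092e to 09a42de is possible iff 37d092e is an ancestor of 09a42de.
Ancestors of 09a42de: {030a55b, 09a42de, 37d092e, 4f2ff99, 5d0e0b1, 784f501, 8dc6541, d209f81, ffbb7ba}.
37d092e is among them, so fast-forward is possible.

Yes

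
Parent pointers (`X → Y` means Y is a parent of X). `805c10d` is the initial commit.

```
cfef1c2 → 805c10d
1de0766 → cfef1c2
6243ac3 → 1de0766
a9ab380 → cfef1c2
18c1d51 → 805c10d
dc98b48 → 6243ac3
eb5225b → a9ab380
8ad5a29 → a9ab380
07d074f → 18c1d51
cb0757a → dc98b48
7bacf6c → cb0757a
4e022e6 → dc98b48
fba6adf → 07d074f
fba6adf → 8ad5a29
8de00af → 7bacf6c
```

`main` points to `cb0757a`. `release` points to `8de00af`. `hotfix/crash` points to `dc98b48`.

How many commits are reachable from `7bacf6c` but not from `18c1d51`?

Reachable from 7bacf6c: {1de0766, 6243ac3, 7bacf6c, 805c10d, cb0757a, cfef1c2, dc98b48}.
Reachable from 18c1d51: {18c1d51, 805c10d}.
In 7bacf6c's history but not 18c1d51's: {1de0766, 6243ac3, 7bacf6c, cb0757a, cfef1c2, dc98b48} — 6 commits.

6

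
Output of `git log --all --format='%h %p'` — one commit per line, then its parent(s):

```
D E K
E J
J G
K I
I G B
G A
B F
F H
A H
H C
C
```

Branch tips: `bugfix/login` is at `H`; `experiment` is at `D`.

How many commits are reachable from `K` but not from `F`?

5

Reachable from K: {A, B, C, F, G, H, I, K}.
Reachable from F: {C, F, H}.
In K's history but not F's: {A, B, G, I, K} — 5 commits.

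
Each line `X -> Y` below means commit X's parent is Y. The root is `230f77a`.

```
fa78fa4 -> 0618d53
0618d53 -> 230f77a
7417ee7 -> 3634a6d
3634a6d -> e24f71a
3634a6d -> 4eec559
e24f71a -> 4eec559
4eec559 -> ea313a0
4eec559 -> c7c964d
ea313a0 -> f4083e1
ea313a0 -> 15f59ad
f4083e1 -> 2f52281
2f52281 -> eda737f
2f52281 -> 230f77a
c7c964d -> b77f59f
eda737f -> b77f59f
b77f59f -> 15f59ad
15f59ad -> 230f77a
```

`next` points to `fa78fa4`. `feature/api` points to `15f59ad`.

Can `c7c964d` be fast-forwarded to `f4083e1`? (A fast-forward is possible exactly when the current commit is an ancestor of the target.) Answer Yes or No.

No

A fast-forward from c7c964d to f4083e1 is possible iff c7c964d is an ancestor of f4083e1.
Ancestors of f4083e1: {15f59ad, 230f77a, 2f52281, b77f59f, eda737f, f4083e1}.
c7c964d is not among them, so fast-forward is not possible.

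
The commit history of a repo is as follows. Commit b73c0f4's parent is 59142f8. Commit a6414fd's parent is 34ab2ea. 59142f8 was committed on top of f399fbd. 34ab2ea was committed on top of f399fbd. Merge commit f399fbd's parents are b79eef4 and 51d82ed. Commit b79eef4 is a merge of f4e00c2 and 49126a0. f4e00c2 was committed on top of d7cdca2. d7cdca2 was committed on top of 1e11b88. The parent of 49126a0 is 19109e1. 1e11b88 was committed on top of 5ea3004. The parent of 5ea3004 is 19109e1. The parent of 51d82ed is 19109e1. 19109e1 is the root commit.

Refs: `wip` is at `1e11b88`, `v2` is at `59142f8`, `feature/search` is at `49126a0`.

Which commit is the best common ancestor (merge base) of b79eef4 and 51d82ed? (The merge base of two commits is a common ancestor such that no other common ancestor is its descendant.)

19109e1

Ancestors of b79eef4: {19109e1, 1e11b88, 49126a0, 5ea3004, b79eef4, d7cdca2, f4e00c2}.
Ancestors of 51d82ed: {19109e1, 51d82ed}.
Common ancestors: {19109e1}.
The only common ancestor is 19109e1, so it is the merge base.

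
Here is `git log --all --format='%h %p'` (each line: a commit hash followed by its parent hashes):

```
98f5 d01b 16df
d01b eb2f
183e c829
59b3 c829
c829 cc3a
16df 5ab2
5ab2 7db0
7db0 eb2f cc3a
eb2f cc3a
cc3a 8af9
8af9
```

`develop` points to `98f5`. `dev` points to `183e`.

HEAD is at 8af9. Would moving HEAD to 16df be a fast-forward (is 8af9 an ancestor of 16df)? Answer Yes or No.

Yes

A fast-forward from 8af9 to 16df is possible iff 8af9 is an ancestor of 16df.
Ancestors of 16df: {16df, 5ab2, 7db0, 8af9, cc3a, eb2f}.
8af9 is among them, so fast-forward is possible.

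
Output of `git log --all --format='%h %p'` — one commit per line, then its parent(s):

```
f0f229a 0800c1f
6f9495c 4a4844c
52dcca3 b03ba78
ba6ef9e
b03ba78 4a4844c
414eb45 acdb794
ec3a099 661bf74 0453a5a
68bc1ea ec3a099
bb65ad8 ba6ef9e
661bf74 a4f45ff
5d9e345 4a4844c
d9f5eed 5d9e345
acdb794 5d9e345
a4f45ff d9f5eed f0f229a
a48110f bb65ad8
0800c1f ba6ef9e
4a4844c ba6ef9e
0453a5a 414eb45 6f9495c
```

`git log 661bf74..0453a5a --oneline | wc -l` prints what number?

Reachable from 0453a5a: {0453a5a, 414eb45, 4a4844c, 5d9e345, 6f9495c, acdb794, ba6ef9e}.
Reachable from 661bf74: {0800c1f, 4a4844c, 5d9e345, 661bf74, a4f45ff, ba6ef9e, d9f5eed, f0f229a}.
In 0453a5a's history but not 661bf74's: {0453a5a, 414eb45, 6f9495c, acdb794} — 4 commits.

4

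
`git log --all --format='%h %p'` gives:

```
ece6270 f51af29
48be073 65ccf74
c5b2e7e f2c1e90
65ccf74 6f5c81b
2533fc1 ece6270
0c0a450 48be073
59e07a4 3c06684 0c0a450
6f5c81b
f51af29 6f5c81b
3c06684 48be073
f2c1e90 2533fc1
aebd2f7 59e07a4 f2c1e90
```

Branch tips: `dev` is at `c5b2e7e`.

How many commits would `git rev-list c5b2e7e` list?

Walking parent pointers from c5b2e7e: reachable set = {2533fc1, 6f5c81b, c5b2e7e, ece6270, f2c1e90, f51af29}.
That is 6 commits.

6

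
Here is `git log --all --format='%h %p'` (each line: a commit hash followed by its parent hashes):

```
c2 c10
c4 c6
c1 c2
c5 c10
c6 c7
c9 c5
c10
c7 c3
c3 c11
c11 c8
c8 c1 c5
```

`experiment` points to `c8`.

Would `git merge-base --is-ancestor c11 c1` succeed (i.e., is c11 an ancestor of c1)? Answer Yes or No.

No

Ancestors of c1: {c1, c10, c2}.
c11 is not in that set, so it is not an ancestor of c1.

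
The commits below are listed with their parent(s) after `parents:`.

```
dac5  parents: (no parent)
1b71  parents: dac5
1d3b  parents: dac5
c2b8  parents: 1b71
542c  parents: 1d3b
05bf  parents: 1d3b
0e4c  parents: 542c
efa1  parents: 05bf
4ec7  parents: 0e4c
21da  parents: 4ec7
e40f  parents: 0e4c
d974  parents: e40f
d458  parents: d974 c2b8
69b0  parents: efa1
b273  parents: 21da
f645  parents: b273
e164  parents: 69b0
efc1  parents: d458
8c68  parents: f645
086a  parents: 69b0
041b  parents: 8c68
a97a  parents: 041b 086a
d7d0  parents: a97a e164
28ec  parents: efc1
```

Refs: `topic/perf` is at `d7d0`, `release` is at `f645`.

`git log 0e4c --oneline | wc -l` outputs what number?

Walking parent pointers from 0e4c: reachable set = {0e4c, 1d3b, 542c, dac5}.
That is 4 commits.

4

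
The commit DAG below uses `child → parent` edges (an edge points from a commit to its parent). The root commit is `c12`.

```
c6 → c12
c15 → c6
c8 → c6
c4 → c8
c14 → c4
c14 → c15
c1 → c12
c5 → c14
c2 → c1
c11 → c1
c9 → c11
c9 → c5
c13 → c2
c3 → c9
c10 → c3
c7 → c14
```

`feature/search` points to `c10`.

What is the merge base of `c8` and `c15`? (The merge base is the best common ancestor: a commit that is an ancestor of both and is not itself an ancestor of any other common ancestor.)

Ancestors of c8: {c12, c6, c8}.
Ancestors of c15: {c12, c15, c6}.
Common ancestors: {c12, c6}.
Among these, c6 is not an ancestor of any other common ancestor — it is the merge base.

c6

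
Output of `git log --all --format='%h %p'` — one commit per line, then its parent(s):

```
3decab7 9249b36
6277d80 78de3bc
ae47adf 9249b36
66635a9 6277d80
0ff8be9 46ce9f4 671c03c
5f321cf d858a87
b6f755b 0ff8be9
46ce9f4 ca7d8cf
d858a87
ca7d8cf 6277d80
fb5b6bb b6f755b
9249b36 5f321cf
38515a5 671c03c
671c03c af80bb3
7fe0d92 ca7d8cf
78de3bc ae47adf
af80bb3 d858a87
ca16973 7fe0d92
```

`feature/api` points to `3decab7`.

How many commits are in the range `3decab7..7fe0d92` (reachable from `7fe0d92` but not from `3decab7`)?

5

Reachable from 7fe0d92: {5f321cf, 6277d80, 78de3bc, 7fe0d92, 9249b36, ae47adf, ca7d8cf, d858a87}.
Reachable from 3decab7: {3decab7, 5f321cf, 9249b36, d858a87}.
In 7fe0d92's history but not 3decab7's: {6277d80, 78de3bc, 7fe0d92, ae47adf, ca7d8cf} — 5 commits.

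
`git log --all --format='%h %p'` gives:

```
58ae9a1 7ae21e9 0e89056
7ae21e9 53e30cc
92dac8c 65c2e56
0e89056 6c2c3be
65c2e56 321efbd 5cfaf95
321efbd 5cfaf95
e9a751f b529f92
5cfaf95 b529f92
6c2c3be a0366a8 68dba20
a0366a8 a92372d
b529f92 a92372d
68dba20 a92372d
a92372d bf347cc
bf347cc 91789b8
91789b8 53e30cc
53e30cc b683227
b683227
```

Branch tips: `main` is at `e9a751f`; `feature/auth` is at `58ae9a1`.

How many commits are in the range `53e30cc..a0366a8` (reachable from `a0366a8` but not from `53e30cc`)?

4

Reachable from a0366a8: {53e30cc, 91789b8, a0366a8, a92372d, b683227, bf347cc}.
Reachable from 53e30cc: {53e30cc, b683227}.
In a0366a8's history but not 53e30cc's: {91789b8, a0366a8, a92372d, bf347cc} — 4 commits.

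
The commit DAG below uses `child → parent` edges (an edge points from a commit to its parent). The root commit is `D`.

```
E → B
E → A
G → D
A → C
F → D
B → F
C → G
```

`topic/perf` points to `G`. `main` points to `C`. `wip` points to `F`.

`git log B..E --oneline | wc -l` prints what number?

4

Reachable from E: {A, B, C, D, E, F, G}.
Reachable from B: {B, D, F}.
In E's history but not B's: {A, C, E, G} — 4 commits.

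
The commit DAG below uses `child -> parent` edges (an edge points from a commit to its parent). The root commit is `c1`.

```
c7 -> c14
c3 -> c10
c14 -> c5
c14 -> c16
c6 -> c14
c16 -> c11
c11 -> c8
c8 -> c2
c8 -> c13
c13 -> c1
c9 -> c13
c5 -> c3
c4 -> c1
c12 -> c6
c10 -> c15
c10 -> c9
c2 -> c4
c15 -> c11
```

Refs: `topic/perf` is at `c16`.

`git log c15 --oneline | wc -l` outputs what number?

7

Walking parent pointers from c15: reachable set = {c1, c11, c13, c15, c2, c4, c8}.
That is 7 commits.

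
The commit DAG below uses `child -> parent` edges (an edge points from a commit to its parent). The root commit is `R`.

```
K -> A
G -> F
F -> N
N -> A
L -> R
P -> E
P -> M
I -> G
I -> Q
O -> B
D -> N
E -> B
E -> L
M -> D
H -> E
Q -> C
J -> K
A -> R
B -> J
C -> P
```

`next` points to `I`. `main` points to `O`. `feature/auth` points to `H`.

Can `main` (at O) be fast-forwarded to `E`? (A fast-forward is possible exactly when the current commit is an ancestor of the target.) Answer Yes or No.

No

A fast-forward from O to E is possible iff O is an ancestor of E.
Ancestors of E: {A, B, E, J, K, L, R}.
O is not among them, so fast-forward is not possible.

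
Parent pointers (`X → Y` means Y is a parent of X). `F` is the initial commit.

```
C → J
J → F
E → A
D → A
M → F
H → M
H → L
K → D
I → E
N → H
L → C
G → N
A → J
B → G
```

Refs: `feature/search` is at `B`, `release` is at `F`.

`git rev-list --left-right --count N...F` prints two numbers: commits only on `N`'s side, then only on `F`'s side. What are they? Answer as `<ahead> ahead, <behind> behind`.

Reachable from N: {C, F, H, J, L, M, N}.
Reachable from F: {F}.
Only in N's history (ahead): {C, H, J, L, M, N} — 6.
Only in F's history (behind): {} — 0.

6 ahead, 0 behind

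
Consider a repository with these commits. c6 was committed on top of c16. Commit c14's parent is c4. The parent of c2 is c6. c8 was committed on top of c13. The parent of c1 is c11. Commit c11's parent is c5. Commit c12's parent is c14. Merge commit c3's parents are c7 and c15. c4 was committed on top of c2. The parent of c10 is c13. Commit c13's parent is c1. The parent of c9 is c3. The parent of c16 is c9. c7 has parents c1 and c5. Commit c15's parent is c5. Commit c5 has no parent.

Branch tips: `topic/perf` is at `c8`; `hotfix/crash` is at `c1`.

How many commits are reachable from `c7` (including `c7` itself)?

Walking parent pointers from c7: reachable set = {c1, c11, c5, c7}.
That is 4 commits.

4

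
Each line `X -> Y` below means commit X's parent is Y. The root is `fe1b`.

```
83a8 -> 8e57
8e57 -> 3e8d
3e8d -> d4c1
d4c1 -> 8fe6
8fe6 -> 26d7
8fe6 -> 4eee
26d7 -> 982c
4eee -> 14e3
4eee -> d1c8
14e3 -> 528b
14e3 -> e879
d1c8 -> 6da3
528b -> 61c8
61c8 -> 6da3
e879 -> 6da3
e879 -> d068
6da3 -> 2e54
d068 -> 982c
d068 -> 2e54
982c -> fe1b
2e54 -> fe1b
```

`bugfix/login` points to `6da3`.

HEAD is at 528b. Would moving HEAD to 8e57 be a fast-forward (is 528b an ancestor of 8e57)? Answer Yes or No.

A fast-forward from 528b to 8e57 is possible iff 528b is an ancestor of 8e57.
Ancestors of 8e57: {14e3, 26d7, 2e54, 3e8d, 4eee, 528b, 61c8, 6da3, 8e57, 8fe6, 982c, d068, d1c8, d4c1, e879, fe1b}.
528b is among them, so fast-forward is possible.

Yes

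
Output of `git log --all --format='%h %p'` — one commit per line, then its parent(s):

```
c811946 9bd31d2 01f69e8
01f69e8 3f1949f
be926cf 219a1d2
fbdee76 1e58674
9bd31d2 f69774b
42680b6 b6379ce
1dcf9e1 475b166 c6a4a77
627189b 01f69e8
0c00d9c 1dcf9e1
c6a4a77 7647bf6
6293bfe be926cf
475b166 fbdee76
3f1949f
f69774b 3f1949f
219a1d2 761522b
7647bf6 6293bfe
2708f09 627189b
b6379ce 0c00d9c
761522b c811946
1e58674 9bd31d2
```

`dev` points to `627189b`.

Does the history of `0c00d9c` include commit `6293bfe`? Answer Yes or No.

Yes

Ancestors of 0c00d9c (commits reachable by following parents): {01f69e8, 0c00d9c, 1dcf9e1, 1e58674, 219a1d2, 3f1949f, 475b166, 6293bfe, 761522b, 7647bf6, 9bd31d2, be926cf, c6a4a77, c811946, f69774b, fbdee76}.
6293bfe is in that set, so it is an ancestor of 0c00d9c.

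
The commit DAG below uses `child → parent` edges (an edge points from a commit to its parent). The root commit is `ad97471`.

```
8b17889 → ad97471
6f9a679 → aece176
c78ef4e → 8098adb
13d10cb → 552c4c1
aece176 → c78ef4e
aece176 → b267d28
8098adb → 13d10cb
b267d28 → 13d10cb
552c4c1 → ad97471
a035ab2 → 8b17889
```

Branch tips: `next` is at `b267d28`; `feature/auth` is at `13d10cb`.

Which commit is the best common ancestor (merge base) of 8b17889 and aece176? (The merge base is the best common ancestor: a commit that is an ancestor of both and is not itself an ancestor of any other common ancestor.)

ad97471

Ancestors of 8b17889: {8b17889, ad97471}.
Ancestors of aece176: {13d10cb, 552c4c1, 8098adb, ad97471, aece176, b267d28, c78ef4e}.
Common ancestors: {ad97471}.
The only common ancestor is ad97471, so it is the merge base.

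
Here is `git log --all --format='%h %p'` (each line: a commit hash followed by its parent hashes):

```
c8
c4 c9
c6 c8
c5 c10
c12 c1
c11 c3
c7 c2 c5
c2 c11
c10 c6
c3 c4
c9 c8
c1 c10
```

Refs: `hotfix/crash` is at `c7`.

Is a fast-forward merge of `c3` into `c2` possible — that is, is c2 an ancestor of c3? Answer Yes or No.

No

A fast-forward from c2 to c3 is possible iff c2 is an ancestor of c3.
Ancestors of c3: {c3, c4, c8, c9}.
c2 is not among them, so fast-forward is not possible.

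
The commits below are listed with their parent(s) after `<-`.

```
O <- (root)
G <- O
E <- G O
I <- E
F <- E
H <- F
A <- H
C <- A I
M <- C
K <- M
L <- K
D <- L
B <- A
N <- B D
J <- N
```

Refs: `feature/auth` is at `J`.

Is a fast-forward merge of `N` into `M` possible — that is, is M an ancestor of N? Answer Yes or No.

Yes

A fast-forward from M to N is possible iff M is an ancestor of N.
Ancestors of N: {A, B, C, D, E, F, G, H, I, K, L, M, N, O}.
M is among them, so fast-forward is possible.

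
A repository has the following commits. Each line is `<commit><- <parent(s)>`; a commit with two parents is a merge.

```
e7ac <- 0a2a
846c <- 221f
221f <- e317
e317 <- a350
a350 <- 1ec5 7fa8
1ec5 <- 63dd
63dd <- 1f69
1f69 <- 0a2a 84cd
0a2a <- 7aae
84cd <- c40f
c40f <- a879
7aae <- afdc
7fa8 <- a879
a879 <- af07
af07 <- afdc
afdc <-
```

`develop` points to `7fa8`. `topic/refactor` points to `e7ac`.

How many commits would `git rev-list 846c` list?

15

Walking parent pointers from 846c: reachable set = {0a2a, 1ec5, 1f69, 221f, 63dd, 7aae, 7fa8, 846c, 84cd, a350, a879, af07, afdc, c40f, e317}.
That is 15 commits.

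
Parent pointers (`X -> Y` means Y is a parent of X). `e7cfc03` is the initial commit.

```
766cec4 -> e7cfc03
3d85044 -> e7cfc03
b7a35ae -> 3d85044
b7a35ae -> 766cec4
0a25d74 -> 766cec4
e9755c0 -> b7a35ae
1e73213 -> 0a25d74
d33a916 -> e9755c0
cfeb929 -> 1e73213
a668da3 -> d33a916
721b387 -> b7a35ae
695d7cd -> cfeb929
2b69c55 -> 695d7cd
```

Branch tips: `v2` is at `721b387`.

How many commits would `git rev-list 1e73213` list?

Walking parent pointers from 1e73213: reachable set = {0a25d74, 1e73213, 766cec4, e7cfc03}.
That is 4 commits.

4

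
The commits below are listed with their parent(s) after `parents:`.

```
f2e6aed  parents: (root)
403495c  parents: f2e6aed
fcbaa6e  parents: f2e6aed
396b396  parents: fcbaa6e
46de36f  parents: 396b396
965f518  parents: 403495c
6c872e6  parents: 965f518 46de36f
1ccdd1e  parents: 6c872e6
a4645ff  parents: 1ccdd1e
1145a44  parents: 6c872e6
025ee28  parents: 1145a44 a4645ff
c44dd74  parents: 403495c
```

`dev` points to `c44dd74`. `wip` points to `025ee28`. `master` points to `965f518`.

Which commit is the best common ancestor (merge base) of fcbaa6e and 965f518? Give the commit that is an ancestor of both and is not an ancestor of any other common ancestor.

Ancestors of fcbaa6e: {f2e6aed, fcbaa6e}.
Ancestors of 965f518: {403495c, 965f518, f2e6aed}.
Common ancestors: {f2e6aed}.
The only common ancestor is f2e6aed, so it is the merge base.

f2e6aed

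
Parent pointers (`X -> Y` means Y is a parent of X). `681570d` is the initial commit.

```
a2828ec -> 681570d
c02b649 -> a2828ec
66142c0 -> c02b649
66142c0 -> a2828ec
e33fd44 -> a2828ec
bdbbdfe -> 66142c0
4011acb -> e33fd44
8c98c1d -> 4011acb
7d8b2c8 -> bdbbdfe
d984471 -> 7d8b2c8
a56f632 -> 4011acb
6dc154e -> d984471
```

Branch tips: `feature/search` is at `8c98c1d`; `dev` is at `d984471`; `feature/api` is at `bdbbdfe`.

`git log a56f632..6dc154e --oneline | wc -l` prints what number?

6

Reachable from 6dc154e: {66142c0, 681570d, 6dc154e, 7d8b2c8, a2828ec, bdbbdfe, c02b649, d984471}.
Reachable from a56f632: {4011acb, 681570d, a2828ec, a56f632, e33fd44}.
In 6dc154e's history but not a56f632's: {66142c0, 6dc154e, 7d8b2c8, bdbbdfe, c02b649, d984471} — 6 commits.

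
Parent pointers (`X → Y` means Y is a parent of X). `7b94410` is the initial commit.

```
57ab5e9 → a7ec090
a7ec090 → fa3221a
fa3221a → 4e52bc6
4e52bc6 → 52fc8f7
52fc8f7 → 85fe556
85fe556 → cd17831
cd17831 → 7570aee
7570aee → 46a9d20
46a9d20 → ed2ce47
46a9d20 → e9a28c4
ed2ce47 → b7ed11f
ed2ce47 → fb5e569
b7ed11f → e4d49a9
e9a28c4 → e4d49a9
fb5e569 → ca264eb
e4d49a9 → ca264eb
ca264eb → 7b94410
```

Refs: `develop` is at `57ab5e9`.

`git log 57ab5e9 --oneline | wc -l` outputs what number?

Walking parent pointers from 57ab5e9: reachable set = {46a9d20, 4e52bc6, 52fc8f7, 57ab5e9, 7570aee, 7b94410, 85fe556, a7ec090, b7ed11f, ca264eb, cd17831, e4d49a9, e9a28c4, ed2ce47, fa3221a, fb5e569}.
That is 16 commits.

16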